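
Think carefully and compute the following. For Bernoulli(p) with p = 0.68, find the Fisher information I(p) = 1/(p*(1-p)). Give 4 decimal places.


For Bernoulli(p), Fisher information is I(p) = 1/(p*(1-p)).
p = 0.68, 1-p = 0.32.
p*(1-p) = 0.2176.
I(p) = 1/0.2176 = 4.5956

4.5956


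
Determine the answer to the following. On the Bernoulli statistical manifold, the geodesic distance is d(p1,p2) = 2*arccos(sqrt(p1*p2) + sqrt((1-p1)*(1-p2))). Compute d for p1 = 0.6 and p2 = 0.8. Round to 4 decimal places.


Geodesic distance on Bernoulli manifold:
d(p1,p2) = 2*arccos(sqrt(p1*p2) + sqrt((1-p1)*(1-p2))).
sqrt(p1*p2) = sqrt(0.6*0.8) = 0.69282.
sqrt((1-p1)*(1-p2)) = sqrt(0.4*0.2) = 0.282843.
arg = 0.69282 + 0.282843 = 0.975663.
d = 2*arccos(0.975663) = 0.4421

0.4421


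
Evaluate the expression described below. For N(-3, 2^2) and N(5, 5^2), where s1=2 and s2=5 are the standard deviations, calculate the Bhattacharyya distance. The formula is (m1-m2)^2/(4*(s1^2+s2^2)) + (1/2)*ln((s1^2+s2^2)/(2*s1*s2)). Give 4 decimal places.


Bhattacharyya distance between two Gaussians:
DB = (m1-m2)^2/(4*(s1^2+s2^2)) + (1/2)*ln((s1^2+s2^2)/(2*s1*s2)).
(m1-m2)^2 = (-8)^2 = 64.
s1^2+s2^2 = 4 + 25 = 29.
term1 = 64/116 = 0.551724.
term2 = 0.5*ln(29/20.0) = 0.185782.
DB = 0.551724 + 0.185782 = 0.7375

0.7375


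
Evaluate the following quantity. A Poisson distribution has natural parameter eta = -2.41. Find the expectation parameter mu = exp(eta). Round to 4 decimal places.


Expectation parameter for Poisson exponential family:
mu = exp(eta).
eta = -2.41.
mu = exp(-2.41) = 0.0898

0.0898


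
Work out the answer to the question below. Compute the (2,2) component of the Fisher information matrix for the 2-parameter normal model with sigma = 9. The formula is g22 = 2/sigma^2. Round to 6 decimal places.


For the 2-parameter normal family, the Fisher metric has:
  g11 = 1/sigma^2, g22 = 2/sigma^2.
sigma = 9, sigma^2 = 81.
g22 = 0.024691

0.024691


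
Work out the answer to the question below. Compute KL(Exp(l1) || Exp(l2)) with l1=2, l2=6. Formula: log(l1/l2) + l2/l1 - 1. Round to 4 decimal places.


KL divergence for exponential family:
KL = log(l1/l2) + l2/l1 - 1.
log(2/6) = -1.098612.
6/2 = 3.0.
KL = -1.098612 + 3.0 - 1 = 0.9014

0.9014


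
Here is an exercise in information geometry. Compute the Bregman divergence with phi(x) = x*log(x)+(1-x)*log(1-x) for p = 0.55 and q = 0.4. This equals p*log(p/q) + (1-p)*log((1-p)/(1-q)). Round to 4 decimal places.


Bregman divergence with negative entropy generator:
D = p*log(p/q) + (1-p)*log((1-p)/(1-q)).
p = 0.55, q = 0.4.
p*log(p/q) = 0.55*log(0.55/0.4) = 0.17515.
(1-p)*log((1-p)/(1-q)) = 0.45*log(0.45/0.6) = -0.129457.
D = 0.17515 + -0.129457 = 0.0457

0.0457


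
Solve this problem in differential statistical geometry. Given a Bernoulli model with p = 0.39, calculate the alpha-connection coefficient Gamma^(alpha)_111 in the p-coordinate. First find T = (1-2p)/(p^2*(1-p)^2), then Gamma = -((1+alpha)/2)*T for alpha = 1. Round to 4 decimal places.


Skewness (Amari-Chentsov) tensor: T = (1-2p)/(p^2*(1-p)^2).
p = 0.39, 1-2p = 0.22, p^2 = 0.1521, (1-p)^2 = 0.3721.
T = 0.22/(0.1521 * 0.3721) = 3.887172.
In the p-coordinate, Gamma^(alpha) = Gamma^(0) - (alpha/2)*T with Gamma^(0) = (1/2)*g'(p) = -T/2,
so Gamma^(alpha) = -((1+alpha)/2)*T.
alpha = 1, -(1+alpha)/2 = -1.0.
Gamma = -1.0 * 3.887172 = -3.8872

-3.8872


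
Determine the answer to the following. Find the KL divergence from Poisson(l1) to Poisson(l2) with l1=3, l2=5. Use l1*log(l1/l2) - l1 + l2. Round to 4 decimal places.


KL divergence for Poisson:
KL = l1*log(l1/l2) - l1 + l2.
l1 = 3, l2 = 5.
log(3/5) = -0.510826.
l1*log(l1/l2) = 3 * -0.510826 = -1.532477.
KL = -1.532477 - 3 + 5 = 0.4675

0.4675


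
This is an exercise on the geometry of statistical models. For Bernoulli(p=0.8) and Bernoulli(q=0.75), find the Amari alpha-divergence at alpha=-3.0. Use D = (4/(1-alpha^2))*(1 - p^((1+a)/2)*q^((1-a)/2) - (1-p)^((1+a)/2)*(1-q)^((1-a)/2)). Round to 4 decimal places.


Amari alpha-divergence:
D = (4/(1-alpha^2))*(1 - p^((1+a)/2)*q^((1-a)/2) - (1-p)^((1+a)/2)*(1-q)^((1-a)/2)).
alpha = -3.0, p = 0.8, q = 0.75.
e1 = (1+alpha)/2 = -1.0, e2 = (1-alpha)/2 = 2.0.
t1 = p^e1 * q^e2 = 0.8^-1.0 * 0.75^2.0 = 0.703125.
t2 = (1-p)^e1 * (1-q)^e2 = 0.2^-1.0 * 0.25^2.0 = 0.3125.
4/(1-alpha^2) = -0.5.
D = -0.5*(1 - 0.703125 - 0.3125) = 0.0078

0.0078


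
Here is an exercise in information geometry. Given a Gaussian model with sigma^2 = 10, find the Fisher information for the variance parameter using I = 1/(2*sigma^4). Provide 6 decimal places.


Fisher information for variance: I(sigma^2) = 1/(2*sigma^4).
sigma^2 = 10, so sigma^4 = 100.
I = 1/(2*100) = 1/200 = 0.005000

0.005000


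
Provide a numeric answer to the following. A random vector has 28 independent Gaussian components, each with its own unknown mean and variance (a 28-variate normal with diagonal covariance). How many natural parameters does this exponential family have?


Exponential family dimension calculation:
Each univariate normal has two natural parameters (mu/sigma^2 and -1/(2 sigma^2)).
With 28 independent components, dim = 2 * 28 = 56.

56


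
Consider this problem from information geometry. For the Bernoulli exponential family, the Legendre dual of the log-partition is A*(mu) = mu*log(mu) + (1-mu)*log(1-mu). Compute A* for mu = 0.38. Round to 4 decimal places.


Legendre transform for Bernoulli:
A*(mu) = mu*log(mu) + (1-mu)*log(1-mu).
mu = 0.38, 1-mu = 0.62.
mu*log(mu) = 0.38*log(0.38) = -0.367682.
(1-mu)*log(1-mu) = 0.62*log(0.62) = -0.296382.
A* = -0.367682 + -0.296382 = -0.6641

-0.6641


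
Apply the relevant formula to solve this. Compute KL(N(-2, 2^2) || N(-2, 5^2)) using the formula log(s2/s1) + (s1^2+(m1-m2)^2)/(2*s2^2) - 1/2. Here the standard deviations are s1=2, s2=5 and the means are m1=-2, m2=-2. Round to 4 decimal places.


KL divergence between normal distributions:
KL = log(s2/s1) + (s1^2 + (m1-m2)^2)/(2*s2^2) - 1/2.
log(5/2) = 0.916291.
(2^2 + (-2--2)^2)/(2*5^2) = (4 + 0)/50 = 0.08.
KL = 0.916291 + 0.08 - 0.5 = 0.4963

0.4963


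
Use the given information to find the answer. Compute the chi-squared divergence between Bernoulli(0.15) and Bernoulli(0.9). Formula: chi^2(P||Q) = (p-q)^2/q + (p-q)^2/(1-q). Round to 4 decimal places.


Chi-squared divergence between Bernoulli distributions:
chi^2 = (p-q)^2/q + (p-q)^2/(1-q).
p = 0.15, q = 0.9, p-q = -0.75.
(p-q)^2 = 0.5625.
term1 = 0.5625/0.9 = 0.625.
term2 = 0.5625/0.1 = 5.625.
chi^2 = 0.625 + 5.625 = 6.2500

6.2500


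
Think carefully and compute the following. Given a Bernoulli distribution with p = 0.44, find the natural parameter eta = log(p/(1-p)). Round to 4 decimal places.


Natural parameter for Bernoulli: eta = log(p/(1-p)).
p = 0.44, 1-p = 0.56.
p/(1-p) = 0.785714.
eta = log(0.785714) = -0.2412

-0.2412


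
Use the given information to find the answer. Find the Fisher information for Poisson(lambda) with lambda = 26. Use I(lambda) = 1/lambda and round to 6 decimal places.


Fisher information for Poisson: I(lambda) = 1/lambda.
lambda = 26.
I(lambda) = 1/26 = 0.038462

0.038462


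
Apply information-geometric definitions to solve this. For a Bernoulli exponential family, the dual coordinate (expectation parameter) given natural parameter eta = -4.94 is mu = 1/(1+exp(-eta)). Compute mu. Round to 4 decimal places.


Dual coordinate (expectation parameter) for Bernoulli:
mu = 1/(1+exp(-eta)).
eta = -4.94.
exp(-eta) = exp(4.94) = 139.77025.
mu = 1/(1+139.77025) = 0.0071

0.0071


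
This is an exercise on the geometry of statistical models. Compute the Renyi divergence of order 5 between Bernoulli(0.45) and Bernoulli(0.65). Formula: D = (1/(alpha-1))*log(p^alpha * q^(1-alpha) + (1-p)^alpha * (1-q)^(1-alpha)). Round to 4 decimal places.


Renyi divergence of order alpha between Bernoulli distributions:
D = (1/(alpha-1))*log(p^alpha * q^(1-alpha) + (1-p)^alpha * (1-q)^(1-alpha)).
alpha = 5, p = 0.45, q = 0.65.
p^alpha * q^(1-alpha) = 0.45^5 * 0.65^-4 = 0.103373.
(1-p)^alpha * (1-q)^(1-alpha) = 0.55^5 * 0.35^-4 = 3.353832.
sum = 0.103373 + 3.353832 = 3.457205.
D = (1/4)*log(3.457205) = 0.3101

0.3101


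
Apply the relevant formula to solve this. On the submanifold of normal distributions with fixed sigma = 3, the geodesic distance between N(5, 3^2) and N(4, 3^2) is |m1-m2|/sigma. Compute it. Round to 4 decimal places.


On the fixed-variance normal subfamily, geodesic distance = |m1-m2|/sigma.
|5 - 4| = 1.
sigma = 3.
d = 1/3 = 0.3333

0.3333


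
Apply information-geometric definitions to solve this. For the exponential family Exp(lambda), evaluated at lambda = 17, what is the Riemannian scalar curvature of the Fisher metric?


This family has a single free parameter, so its statistical manifold
is 1-dimensional. The Riemann curvature tensor of any 1-dimensional
Riemannian manifold vanishes identically, so R = 0.

0


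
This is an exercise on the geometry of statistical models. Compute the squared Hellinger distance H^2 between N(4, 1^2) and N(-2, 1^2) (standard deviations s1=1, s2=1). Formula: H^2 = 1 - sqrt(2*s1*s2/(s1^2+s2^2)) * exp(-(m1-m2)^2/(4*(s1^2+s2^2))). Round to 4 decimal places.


Squared Hellinger distance for Gaussians:
H^2 = 1 - sqrt(2*s1*s2/(s1^2+s2^2)) * exp(-(m1-m2)^2/(4*(s1^2+s2^2))).
s1^2 = 1, s2^2 = 1, s1^2+s2^2 = 2.
sqrt(2*1*1/(2)) = 1.0.
(m1-m2)^2 = (6)^2 = 36.
exp(-36/(4*2)) = exp(-4.5) = 0.011109.
H^2 = 1 - 1.0*0.011109 = 0.9889

0.9889


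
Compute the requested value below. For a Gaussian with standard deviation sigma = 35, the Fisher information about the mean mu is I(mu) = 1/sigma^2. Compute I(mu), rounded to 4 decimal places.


The Fisher information for the mean of a normal distribution is I(mu) = 1/sigma^2.
sigma = 35, so sigma^2 = 1225.
I(mu) = 1/1225 = 0.0008

0.0008


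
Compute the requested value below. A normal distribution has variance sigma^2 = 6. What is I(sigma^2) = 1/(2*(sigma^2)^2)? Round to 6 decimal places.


Fisher information for variance: I(sigma^2) = 1/(2*sigma^4).
sigma^2 = 6, so sigma^4 = 36.
I = 1/(2*36) = 1/72 = 0.013889

0.013889


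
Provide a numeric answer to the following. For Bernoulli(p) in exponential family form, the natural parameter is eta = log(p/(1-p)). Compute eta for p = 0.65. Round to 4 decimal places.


Natural parameter for Bernoulli: eta = log(p/(1-p)).
p = 0.65, 1-p = 0.35.
p/(1-p) = 1.857143.
eta = log(1.857143) = 0.6190

0.6190


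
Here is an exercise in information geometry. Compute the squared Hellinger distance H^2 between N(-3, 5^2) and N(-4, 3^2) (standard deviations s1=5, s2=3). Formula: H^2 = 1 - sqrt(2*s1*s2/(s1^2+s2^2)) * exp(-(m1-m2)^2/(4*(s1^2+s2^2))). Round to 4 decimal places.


Squared Hellinger distance for Gaussians:
H^2 = 1 - sqrt(2*s1*s2/(s1^2+s2^2)) * exp(-(m1-m2)^2/(4*(s1^2+s2^2))).
s1^2 = 25, s2^2 = 9, s1^2+s2^2 = 34.
sqrt(2*5*3/(34)) = 0.939336.
(m1-m2)^2 = (1)^2 = 1.
exp(-1/(4*34)) = exp(-0.007353) = 0.992674.
H^2 = 1 - 0.939336*0.992674 = 0.0675

0.0675


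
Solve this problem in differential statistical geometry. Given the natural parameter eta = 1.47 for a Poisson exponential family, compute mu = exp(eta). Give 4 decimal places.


Expectation parameter for Poisson exponential family:
mu = exp(eta).
eta = 1.47.
mu = exp(1.47) = 4.3492

4.3492


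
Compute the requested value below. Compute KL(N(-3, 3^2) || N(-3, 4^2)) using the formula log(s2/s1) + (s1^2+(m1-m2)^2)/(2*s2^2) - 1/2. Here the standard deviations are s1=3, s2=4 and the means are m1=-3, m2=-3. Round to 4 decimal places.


KL divergence between normal distributions:
KL = log(s2/s1) + (s1^2 + (m1-m2)^2)/(2*s2^2) - 1/2.
log(4/3) = 0.287682.
(3^2 + (-3--3)^2)/(2*4^2) = (9 + 0)/32 = 0.28125.
KL = 0.287682 + 0.28125 - 0.5 = 0.0689

0.0689


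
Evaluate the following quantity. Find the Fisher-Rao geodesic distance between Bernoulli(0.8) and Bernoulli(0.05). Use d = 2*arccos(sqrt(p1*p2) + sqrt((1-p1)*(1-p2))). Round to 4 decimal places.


Geodesic distance on Bernoulli manifold:
d(p1,p2) = 2*arccos(sqrt(p1*p2) + sqrt((1-p1)*(1-p2))).
sqrt(p1*p2) = sqrt(0.8*0.05) = 0.2.
sqrt((1-p1)*(1-p2)) = sqrt(0.2*0.95) = 0.43589.
arg = 0.2 + 0.43589 = 0.63589.
d = 2*arccos(0.63589) = 1.7633

1.7633


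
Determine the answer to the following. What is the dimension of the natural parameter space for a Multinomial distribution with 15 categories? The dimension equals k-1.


Exponential family dimension calculation:
For Multinomial with k=15 categories, dim = k-1 = 14.

14


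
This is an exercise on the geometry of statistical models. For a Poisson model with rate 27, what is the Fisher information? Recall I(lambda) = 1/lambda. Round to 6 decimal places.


Fisher information for Poisson: I(lambda) = 1/lambda.
lambda = 27.
I(lambda) = 1/27 = 0.037037

0.037037


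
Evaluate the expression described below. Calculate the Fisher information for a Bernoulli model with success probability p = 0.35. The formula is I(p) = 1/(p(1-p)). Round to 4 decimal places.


For Bernoulli(p), Fisher information is I(p) = 1/(p*(1-p)).
p = 0.35, 1-p = 0.65.
p*(1-p) = 0.2275.
I(p) = 1/0.2275 = 4.3956

4.3956


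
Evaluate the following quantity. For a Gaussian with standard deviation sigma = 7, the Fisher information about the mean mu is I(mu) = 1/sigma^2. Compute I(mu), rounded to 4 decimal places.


The Fisher information for the mean of a normal distribution is I(mu) = 1/sigma^2.
sigma = 7, so sigma^2 = 49.
I(mu) = 1/49 = 0.0204

0.0204


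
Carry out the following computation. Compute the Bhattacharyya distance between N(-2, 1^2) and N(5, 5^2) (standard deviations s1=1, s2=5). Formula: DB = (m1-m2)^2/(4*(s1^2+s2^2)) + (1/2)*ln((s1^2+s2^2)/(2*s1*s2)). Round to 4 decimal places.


Bhattacharyya distance between two Gaussians:
DB = (m1-m2)^2/(4*(s1^2+s2^2)) + (1/2)*ln((s1^2+s2^2)/(2*s1*s2)).
(m1-m2)^2 = (-7)^2 = 49.
s1^2+s2^2 = 1 + 25 = 26.
term1 = 49/104 = 0.471154.
term2 = 0.5*ln(26/10.0) = 0.477756.
DB = 0.471154 + 0.477756 = 0.9489

0.9489


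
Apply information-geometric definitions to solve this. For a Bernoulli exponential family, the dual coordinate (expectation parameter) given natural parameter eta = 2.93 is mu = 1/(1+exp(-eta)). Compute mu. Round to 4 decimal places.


Dual coordinate (expectation parameter) for Bernoulli:
mu = 1/(1+exp(-eta)).
eta = 2.93.
exp(-eta) = exp(-2.93) = 0.053397.
mu = 1/(1+0.053397) = 0.9493

0.9493


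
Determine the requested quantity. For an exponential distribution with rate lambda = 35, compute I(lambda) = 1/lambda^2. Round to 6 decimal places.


Fisher information for exponential: I(lambda) = 1/lambda^2.
lambda = 35, lambda^2 = 1225.
I = 1/1225 = 0.000816

0.000816


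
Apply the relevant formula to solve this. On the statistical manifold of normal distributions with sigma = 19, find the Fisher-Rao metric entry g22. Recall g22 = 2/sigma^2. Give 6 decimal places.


For the 2-parameter normal family, the Fisher metric has:
  g11 = 1/sigma^2, g22 = 2/sigma^2.
sigma = 19, sigma^2 = 361.
g22 = 0.005540

0.005540


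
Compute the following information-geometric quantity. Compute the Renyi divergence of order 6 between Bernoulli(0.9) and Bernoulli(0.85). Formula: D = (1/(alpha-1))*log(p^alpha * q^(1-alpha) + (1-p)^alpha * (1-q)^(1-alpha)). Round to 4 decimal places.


Renyi divergence of order alpha between Bernoulli distributions:
D = (1/(alpha-1))*log(p^alpha * q^(1-alpha) + (1-p)^alpha * (1-q)^(1-alpha)).
alpha = 6, p = 0.9, q = 0.85.
p^alpha * q^(1-alpha) = 0.9^6 * 0.85^-5 = 1.197734.
(1-p)^alpha * (1-q)^(1-alpha) = 0.1^6 * 0.15^-5 = 0.013169.
sum = 1.197734 + 0.013169 = 1.210903.
D = (1/5)*log(1.210903) = 0.0383

0.0383


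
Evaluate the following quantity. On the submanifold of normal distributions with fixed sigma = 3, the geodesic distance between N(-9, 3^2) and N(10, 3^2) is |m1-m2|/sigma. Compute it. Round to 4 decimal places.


On the fixed-variance normal subfamily, geodesic distance = |m1-m2|/sigma.
|-9 - 10| = 19.
sigma = 3.
d = 19/3 = 6.3333

6.3333


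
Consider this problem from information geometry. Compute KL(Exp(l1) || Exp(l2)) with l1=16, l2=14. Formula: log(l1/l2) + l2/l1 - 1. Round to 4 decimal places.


KL divergence for exponential family:
KL = log(l1/l2) + l2/l1 - 1.
log(16/14) = 0.133531.
14/16 = 0.875.
KL = 0.133531 + 0.875 - 1 = 0.0085

0.0085


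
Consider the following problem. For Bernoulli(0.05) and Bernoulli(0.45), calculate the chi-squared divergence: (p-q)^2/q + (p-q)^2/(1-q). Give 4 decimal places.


Chi-squared divergence between Bernoulli distributions:
chi^2 = (p-q)^2/q + (p-q)^2/(1-q).
p = 0.05, q = 0.45, p-q = -0.4.
(p-q)^2 = 0.16.
term1 = 0.16/0.45 = 0.355556.
term2 = 0.16/0.55 = 0.290909.
chi^2 = 0.355556 + 0.290909 = 0.6465

0.6465


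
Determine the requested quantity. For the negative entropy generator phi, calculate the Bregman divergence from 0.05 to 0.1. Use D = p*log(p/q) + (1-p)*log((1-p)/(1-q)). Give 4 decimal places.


Bregman divergence with negative entropy generator:
D = p*log(p/q) + (1-p)*log((1-p)/(1-q)).
p = 0.05, q = 0.1.
p*log(p/q) = 0.05*log(0.05/0.1) = -0.034657.
(1-p)*log((1-p)/(1-q)) = 0.95*log(0.95/0.9) = 0.051364.
D = -0.034657 + 0.051364 = 0.0167

0.0167


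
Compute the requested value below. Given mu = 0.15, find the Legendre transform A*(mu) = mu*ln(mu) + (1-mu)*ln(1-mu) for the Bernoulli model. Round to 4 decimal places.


Legendre transform for Bernoulli:
A*(mu) = mu*log(mu) + (1-mu)*log(1-mu).
mu = 0.15, 1-mu = 0.85.
mu*log(mu) = 0.15*log(0.15) = -0.284568.
(1-mu)*log(1-mu) = 0.85*log(0.85) = -0.138141.
A* = -0.284568 + -0.138141 = -0.4227

-0.4227


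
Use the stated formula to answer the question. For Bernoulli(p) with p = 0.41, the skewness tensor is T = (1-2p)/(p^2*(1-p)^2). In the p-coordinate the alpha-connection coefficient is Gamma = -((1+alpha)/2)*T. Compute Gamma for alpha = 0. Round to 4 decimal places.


Skewness (Amari-Chentsov) tensor: T = (1-2p)/(p^2*(1-p)^2).
p = 0.41, 1-2p = 0.18, p^2 = 0.1681, (1-p)^2 = 0.3481.
T = 0.18/(0.1681 * 0.3481) = 3.076102.
In the p-coordinate, Gamma^(alpha) = Gamma^(0) - (alpha/2)*T with Gamma^(0) = (1/2)*g'(p) = -T/2,
so Gamma^(alpha) = -((1+alpha)/2)*T.
alpha = 0, -(1+alpha)/2 = -0.5.
Gamma = -0.5 * 3.076102 = -1.5381

-1.5381


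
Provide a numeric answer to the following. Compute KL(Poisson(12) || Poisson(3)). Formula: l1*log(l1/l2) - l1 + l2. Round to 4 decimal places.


KL divergence for Poisson:
KL = l1*log(l1/l2) - l1 + l2.
l1 = 12, l2 = 3.
log(12/3) = 1.386294.
l1*log(l1/l2) = 12 * 1.386294 = 16.635532.
KL = 16.635532 - 12 + 3 = 7.6355

7.6355


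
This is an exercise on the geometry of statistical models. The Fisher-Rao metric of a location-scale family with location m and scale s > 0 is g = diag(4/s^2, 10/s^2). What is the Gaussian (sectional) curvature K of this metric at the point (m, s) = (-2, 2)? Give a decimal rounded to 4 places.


The metric has the form g = (A dm^2 + B ds^2)/s^2 with A = 4, B = 10.
Substitute u = sqrt(A/B)*m: g = B*(du^2 + ds^2)/s^2, i.e. B times the
Poincare upper half-plane metric, which has constant Gaussian curvature -1.
Scaling a 2D metric by a constant c divides the Gaussian curvature by c,
so K = -1/B = -1/(10) = -0.1000 everywhere (the point (m, s) = (-2, 2) is irrelevant:
the curvature is constant).
The requested Gaussian curvature is K = -0.1000.

-0.1000


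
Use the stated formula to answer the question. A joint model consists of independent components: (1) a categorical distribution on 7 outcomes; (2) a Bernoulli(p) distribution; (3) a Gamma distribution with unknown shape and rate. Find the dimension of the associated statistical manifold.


The dimension of a statistical manifold equals the number of free
(independent) real parameters of the model. For a product of independent
blocks the parameter counts add.
- categorical on 7 outcomes (probabilities sum to 1): 7-1 = 6.
- Bernoulli (p): 1.
- Gamma (shape, rate): 2.
Total = 6 + 1 + 2 = 9.
Dimension = 9

9


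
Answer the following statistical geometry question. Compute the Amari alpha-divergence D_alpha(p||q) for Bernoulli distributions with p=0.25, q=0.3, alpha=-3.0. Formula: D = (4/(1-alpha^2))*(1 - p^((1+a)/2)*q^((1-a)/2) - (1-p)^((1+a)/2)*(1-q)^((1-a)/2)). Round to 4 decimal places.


Amari alpha-divergence:
D = (4/(1-alpha^2))*(1 - p^((1+a)/2)*q^((1-a)/2) - (1-p)^((1+a)/2)*(1-q)^((1-a)/2)).
alpha = -3.0, p = 0.25, q = 0.3.
e1 = (1+alpha)/2 = -1.0, e2 = (1-alpha)/2 = 2.0.
t1 = p^e1 * q^e2 = 0.25^-1.0 * 0.3^2.0 = 0.36.
t2 = (1-p)^e1 * (1-q)^e2 = 0.75^-1.0 * 0.7^2.0 = 0.653333.
4/(1-alpha^2) = -0.5.
D = -0.5*(1 - 0.36 - 0.653333) = 0.0067

0.0067


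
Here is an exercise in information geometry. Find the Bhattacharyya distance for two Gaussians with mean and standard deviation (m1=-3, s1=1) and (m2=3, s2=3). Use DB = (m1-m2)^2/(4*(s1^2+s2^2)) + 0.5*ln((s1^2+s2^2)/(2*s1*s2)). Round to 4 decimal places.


Bhattacharyya distance between two Gaussians:
DB = (m1-m2)^2/(4*(s1^2+s2^2)) + (1/2)*ln((s1^2+s2^2)/(2*s1*s2)).
(m1-m2)^2 = (-6)^2 = 36.
s1^2+s2^2 = 1 + 9 = 10.
term1 = 36/40 = 0.9.
term2 = 0.5*ln(10/6.0) = 0.255413.
DB = 0.9 + 0.255413 = 1.1554

1.1554


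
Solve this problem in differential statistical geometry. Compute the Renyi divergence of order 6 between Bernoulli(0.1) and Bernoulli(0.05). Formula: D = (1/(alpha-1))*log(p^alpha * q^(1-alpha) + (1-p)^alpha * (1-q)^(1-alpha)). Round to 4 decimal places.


Renyi divergence of order alpha between Bernoulli distributions:
D = (1/(alpha-1))*log(p^alpha * q^(1-alpha) + (1-p)^alpha * (1-q)^(1-alpha)).
alpha = 6, p = 0.1, q = 0.05.
p^alpha * q^(1-alpha) = 0.1^6 * 0.05^-5 = 3.2.
(1-p)^alpha * (1-q)^(1-alpha) = 0.9^6 * 0.95^-5 = 0.686811.
sum = 3.2 + 0.686811 = 3.886811.
D = (1/5)*log(3.886811) = 0.2715

0.2715


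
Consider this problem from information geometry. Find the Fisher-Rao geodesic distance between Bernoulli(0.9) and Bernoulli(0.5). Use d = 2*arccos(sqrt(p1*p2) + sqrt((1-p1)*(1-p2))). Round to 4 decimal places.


Geodesic distance on Bernoulli manifold:
d(p1,p2) = 2*arccos(sqrt(p1*p2) + sqrt((1-p1)*(1-p2))).
sqrt(p1*p2) = sqrt(0.9*0.5) = 0.67082.
sqrt((1-p1)*(1-p2)) = sqrt(0.1*0.5) = 0.223607.
arg = 0.67082 + 0.223607 = 0.894427.
d = 2*arccos(0.894427) = 0.9273

0.9273


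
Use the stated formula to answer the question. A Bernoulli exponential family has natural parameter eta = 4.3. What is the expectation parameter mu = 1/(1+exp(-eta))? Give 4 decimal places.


Dual coordinate (expectation parameter) for Bernoulli:
mu = 1/(1+exp(-eta)).
eta = 4.3.
exp(-eta) = exp(-4.3) = 0.013569.
mu = 1/(1+0.013569) = 0.9866

0.9866


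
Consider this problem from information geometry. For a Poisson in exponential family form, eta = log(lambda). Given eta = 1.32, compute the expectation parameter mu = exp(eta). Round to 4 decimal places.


Expectation parameter for Poisson exponential family:
mu = exp(eta).
eta = 1.32.
mu = exp(1.32) = 3.7434

3.7434


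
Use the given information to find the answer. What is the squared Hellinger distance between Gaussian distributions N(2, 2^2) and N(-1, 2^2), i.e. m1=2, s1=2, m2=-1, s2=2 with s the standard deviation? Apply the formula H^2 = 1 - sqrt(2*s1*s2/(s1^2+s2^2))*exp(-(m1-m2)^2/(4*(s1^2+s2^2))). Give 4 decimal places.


Squared Hellinger distance for Gaussians:
H^2 = 1 - sqrt(2*s1*s2/(s1^2+s2^2)) * exp(-(m1-m2)^2/(4*(s1^2+s2^2))).
s1^2 = 4, s2^2 = 4, s1^2+s2^2 = 8.
sqrt(2*2*2/(8)) = 1.0.
(m1-m2)^2 = (3)^2 = 9.
exp(-9/(4*8)) = exp(-0.28125) = 0.75484.
H^2 = 1 - 1.0*0.75484 = 0.2452

0.2452


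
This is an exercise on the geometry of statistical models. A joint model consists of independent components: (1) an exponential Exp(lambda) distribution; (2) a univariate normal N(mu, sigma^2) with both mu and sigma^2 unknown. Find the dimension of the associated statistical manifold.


The dimension of a statistical manifold equals the number of free
(independent) real parameters of the model. For a product of independent
blocks the parameter counts add.
- exponential (lambda): 1.
- normal (mu, sigma^2): 2.
Total = 1 + 2 = 3.
Dimension = 3

3


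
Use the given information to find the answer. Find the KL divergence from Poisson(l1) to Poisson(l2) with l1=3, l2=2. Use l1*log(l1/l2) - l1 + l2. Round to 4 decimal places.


KL divergence for Poisson:
KL = l1*log(l1/l2) - l1 + l2.
l1 = 3, l2 = 2.
log(3/2) = 0.405465.
l1*log(l1/l2) = 3 * 0.405465 = 1.216395.
KL = 1.216395 - 3 + 2 = 0.2164

0.2164


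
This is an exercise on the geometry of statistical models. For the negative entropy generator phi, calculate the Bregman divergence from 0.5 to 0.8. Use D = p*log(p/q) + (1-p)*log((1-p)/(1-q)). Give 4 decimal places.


Bregman divergence with negative entropy generator:
D = p*log(p/q) + (1-p)*log((1-p)/(1-q)).
p = 0.5, q = 0.8.
p*log(p/q) = 0.5*log(0.5/0.8) = -0.235002.
(1-p)*log((1-p)/(1-q)) = 0.5*log(0.5/0.2) = 0.458145.
D = -0.235002 + 0.458145 = 0.2231

0.2231


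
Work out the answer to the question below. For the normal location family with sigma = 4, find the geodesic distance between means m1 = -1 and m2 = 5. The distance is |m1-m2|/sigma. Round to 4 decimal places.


On the fixed-variance normal subfamily, geodesic distance = |m1-m2|/sigma.
|-1 - 5| = 6.
sigma = 4.
d = 6/4 = 1.5000

1.5000


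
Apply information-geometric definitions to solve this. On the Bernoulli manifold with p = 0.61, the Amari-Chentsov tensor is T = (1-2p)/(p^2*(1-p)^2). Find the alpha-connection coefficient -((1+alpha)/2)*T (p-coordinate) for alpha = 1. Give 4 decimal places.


Skewness (Amari-Chentsov) tensor: T = (1-2p)/(p^2*(1-p)^2).
p = 0.61, 1-2p = -0.22, p^2 = 0.3721, (1-p)^2 = 0.1521.
T = -0.22/(0.3721 * 0.1521) = -3.887172.
In the p-coordinate, Gamma^(alpha) = Gamma^(0) - (alpha/2)*T with Gamma^(0) = (1/2)*g'(p) = -T/2,
so Gamma^(alpha) = -((1+alpha)/2)*T.
alpha = 1, -(1+alpha)/2 = -1.0.
Gamma = -1.0 * -3.887172 = 3.8872

3.8872


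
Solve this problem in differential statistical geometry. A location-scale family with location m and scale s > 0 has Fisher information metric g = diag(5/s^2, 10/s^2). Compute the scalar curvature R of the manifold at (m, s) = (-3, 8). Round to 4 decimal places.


The metric has the form g = (A dm^2 + B ds^2)/s^2 with A = 5, B = 10.
Substitute u = sqrt(A/B)*m: g = B*(du^2 + ds^2)/s^2, i.e. B times the
Poincare upper half-plane metric, which has constant Gaussian curvature -1.
Scaling a 2D metric by a constant c divides the Gaussian curvature by c,
so K = -1/B = -1/(10) = -0.1000 everywhere (the point (m, s) = (-3, 8) is irrelevant:
the curvature is constant).
Scalar curvature in dimension 2: R = 2K = -2/(10) = -0.2000.

-0.2000


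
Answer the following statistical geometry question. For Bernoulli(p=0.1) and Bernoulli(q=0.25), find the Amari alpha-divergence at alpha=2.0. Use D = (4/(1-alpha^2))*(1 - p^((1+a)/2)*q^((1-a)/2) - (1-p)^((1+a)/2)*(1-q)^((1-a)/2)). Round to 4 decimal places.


Amari alpha-divergence:
D = (4/(1-alpha^2))*(1 - p^((1+a)/2)*q^((1-a)/2) - (1-p)^((1+a)/2)*(1-q)^((1-a)/2)).
alpha = 2.0, p = 0.1, q = 0.25.
e1 = (1+alpha)/2 = 1.5, e2 = (1-alpha)/2 = -0.5.
t1 = p^e1 * q^e2 = 0.1^1.5 * 0.25^-0.5 = 0.063246.
t2 = (1-p)^e1 * (1-q)^e2 = 0.9^1.5 * 0.75^-0.5 = 0.985901.
4/(1-alpha^2) = -1.333333.
D = -1.333333*(1 - 0.063246 - 0.985901) = 0.0655

0.0655


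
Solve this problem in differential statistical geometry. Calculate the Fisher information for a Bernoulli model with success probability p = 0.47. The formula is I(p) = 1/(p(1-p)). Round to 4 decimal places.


For Bernoulli(p), Fisher information is I(p) = 1/(p*(1-p)).
p = 0.47, 1-p = 0.53.
p*(1-p) = 0.2491.
I(p) = 1/0.2491 = 4.0145

4.0145


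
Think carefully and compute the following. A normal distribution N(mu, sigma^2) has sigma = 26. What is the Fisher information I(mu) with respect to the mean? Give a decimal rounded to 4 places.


The Fisher information for the mean of a normal distribution is I(mu) = 1/sigma^2.
sigma = 26, so sigma^2 = 676.
I(mu) = 1/676 = 0.0015

0.0015


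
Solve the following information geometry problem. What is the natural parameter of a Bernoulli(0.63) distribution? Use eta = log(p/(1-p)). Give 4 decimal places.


Natural parameter for Bernoulli: eta = log(p/(1-p)).
p = 0.63, 1-p = 0.37.
p/(1-p) = 1.702703.
eta = log(1.702703) = 0.5322

0.5322


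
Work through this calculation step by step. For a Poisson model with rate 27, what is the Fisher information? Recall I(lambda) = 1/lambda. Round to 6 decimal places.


Fisher information for Poisson: I(lambda) = 1/lambda.
lambda = 27.
I(lambda) = 1/27 = 0.037037

0.037037


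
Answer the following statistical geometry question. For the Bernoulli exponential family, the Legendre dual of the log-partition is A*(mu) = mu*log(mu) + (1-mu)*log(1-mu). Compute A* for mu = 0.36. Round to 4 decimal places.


Legendre transform for Bernoulli:
A*(mu) = mu*log(mu) + (1-mu)*log(1-mu).
mu = 0.36, 1-mu = 0.64.
mu*log(mu) = 0.36*log(0.36) = -0.367794.
(1-mu)*log(1-mu) = 0.64*log(0.64) = -0.285624.
A* = -0.367794 + -0.285624 = -0.6534

-0.6534


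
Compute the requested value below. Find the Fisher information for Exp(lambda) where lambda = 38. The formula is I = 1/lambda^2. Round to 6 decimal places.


Fisher information for exponential: I(lambda) = 1/lambda^2.
lambda = 38, lambda^2 = 1444.
I = 1/1444 = 0.000693

0.000693


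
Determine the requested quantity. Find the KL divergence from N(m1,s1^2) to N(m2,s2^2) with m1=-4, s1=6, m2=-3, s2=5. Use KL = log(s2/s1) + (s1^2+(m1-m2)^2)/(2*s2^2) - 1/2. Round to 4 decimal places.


KL divergence between normal distributions:
KL = log(s2/s1) + (s1^2 + (m1-m2)^2)/(2*s2^2) - 1/2.
log(5/6) = -0.182322.
(6^2 + (-4--3)^2)/(2*5^2) = (36 + 1)/50 = 0.74.
KL = -0.182322 + 0.74 - 0.5 = 0.0577

0.0577


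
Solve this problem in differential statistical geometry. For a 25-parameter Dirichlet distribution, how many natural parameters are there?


Exponential family dimension calculation:
Dirichlet with 25 components has 25 natural parameters.

25


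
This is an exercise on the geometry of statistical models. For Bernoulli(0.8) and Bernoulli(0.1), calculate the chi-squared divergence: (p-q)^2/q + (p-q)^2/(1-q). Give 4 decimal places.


Chi-squared divergence between Bernoulli distributions:
chi^2 = (p-q)^2/q + (p-q)^2/(1-q).
p = 0.8, q = 0.1, p-q = 0.7.
(p-q)^2 = 0.49.
term1 = 0.49/0.1 = 4.9.
term2 = 0.49/0.9 = 0.544444.
chi^2 = 4.9 + 0.544444 = 5.4444

5.4444


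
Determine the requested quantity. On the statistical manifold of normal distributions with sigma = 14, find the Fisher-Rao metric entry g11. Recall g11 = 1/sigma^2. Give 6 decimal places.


For the 2-parameter normal family, the Fisher metric has:
  g11 = 1/sigma^2, g22 = 2/sigma^2.
sigma = 14, sigma^2 = 196.
g11 = 0.005102

0.005102


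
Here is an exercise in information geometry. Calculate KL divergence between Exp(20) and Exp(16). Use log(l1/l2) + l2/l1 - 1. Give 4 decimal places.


KL divergence for exponential family:
KL = log(l1/l2) + l2/l1 - 1.
log(20/16) = 0.223144.
16/20 = 0.8.
KL = 0.223144 + 0.8 - 1 = 0.0231

0.0231


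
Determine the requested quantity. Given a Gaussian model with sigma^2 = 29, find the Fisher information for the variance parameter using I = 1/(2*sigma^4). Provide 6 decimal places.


Fisher information for variance: I(sigma^2) = 1/(2*sigma^4).
sigma^2 = 29, so sigma^4 = 841.
I = 1/(2*841) = 1/1682 = 0.000595

0.000595


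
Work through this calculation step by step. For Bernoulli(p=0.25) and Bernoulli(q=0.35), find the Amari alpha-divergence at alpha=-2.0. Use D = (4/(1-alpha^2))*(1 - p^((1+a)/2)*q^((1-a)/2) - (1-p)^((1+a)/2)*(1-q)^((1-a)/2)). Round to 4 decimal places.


Amari alpha-divergence:
D = (4/(1-alpha^2))*(1 - p^((1+a)/2)*q^((1-a)/2) - (1-p)^((1+a)/2)*(1-q)^((1-a)/2)).
alpha = -2.0, p = 0.25, q = 0.35.
e1 = (1+alpha)/2 = -0.5, e2 = (1-alpha)/2 = 1.5.
t1 = p^e1 * q^e2 = 0.25^-0.5 * 0.35^1.5 = 0.414126.
t2 = (1-p)^e1 * (1-q)^e2 = 0.75^-0.5 * 0.65^1.5 = 0.605117.
4/(1-alpha^2) = -1.333333.
D = -1.333333*(1 - 0.414126 - 0.605117) = 0.0257

0.0257


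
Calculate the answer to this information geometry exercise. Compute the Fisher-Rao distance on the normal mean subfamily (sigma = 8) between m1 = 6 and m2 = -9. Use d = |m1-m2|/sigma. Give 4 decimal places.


On the fixed-variance normal subfamily, geodesic distance = |m1-m2|/sigma.
|6 - -9| = 15.
sigma = 8.
d = 15/8 = 1.8750

1.8750


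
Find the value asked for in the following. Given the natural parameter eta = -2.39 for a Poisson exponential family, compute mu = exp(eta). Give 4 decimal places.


Expectation parameter for Poisson exponential family:
mu = exp(eta).
eta = -2.39.
mu = exp(-2.39) = 0.0916

0.0916


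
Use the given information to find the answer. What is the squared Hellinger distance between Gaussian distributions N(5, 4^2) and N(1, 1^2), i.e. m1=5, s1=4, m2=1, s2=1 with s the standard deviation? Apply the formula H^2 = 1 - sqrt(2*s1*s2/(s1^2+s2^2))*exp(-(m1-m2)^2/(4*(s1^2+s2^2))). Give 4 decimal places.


Squared Hellinger distance for Gaussians:
H^2 = 1 - sqrt(2*s1*s2/(s1^2+s2^2)) * exp(-(m1-m2)^2/(4*(s1^2+s2^2))).
s1^2 = 16, s2^2 = 1, s1^2+s2^2 = 17.
sqrt(2*4*1/(17)) = 0.685994.
(m1-m2)^2 = (4)^2 = 16.
exp(-16/(4*17)) = exp(-0.235294) = 0.790338.
H^2 = 1 - 0.685994*0.790338 = 0.4578

0.4578


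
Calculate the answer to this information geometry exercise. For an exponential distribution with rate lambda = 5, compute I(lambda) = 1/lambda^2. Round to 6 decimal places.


Fisher information for exponential: I(lambda) = 1/lambda^2.
lambda = 5, lambda^2 = 25.
I = 1/25 = 0.040000

0.040000


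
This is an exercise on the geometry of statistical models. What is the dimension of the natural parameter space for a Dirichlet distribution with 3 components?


Exponential family dimension calculation:
Dirichlet with 3 components has 3 natural parameters.

3


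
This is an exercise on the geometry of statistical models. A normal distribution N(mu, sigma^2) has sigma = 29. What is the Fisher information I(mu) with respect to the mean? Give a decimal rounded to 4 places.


The Fisher information for the mean of a normal distribution is I(mu) = 1/sigma^2.
sigma = 29, so sigma^2 = 841.
I(mu) = 1/841 = 0.0012

0.0012


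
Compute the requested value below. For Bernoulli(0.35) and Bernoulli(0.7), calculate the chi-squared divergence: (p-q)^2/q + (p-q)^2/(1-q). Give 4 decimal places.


Chi-squared divergence between Bernoulli distributions:
chi^2 = (p-q)^2/q + (p-q)^2/(1-q).
p = 0.35, q = 0.7, p-q = -0.35.
(p-q)^2 = 0.1225.
term1 = 0.1225/0.7 = 0.175.
term2 = 0.1225/0.3 = 0.408333.
chi^2 = 0.175 + 0.408333 = 0.5833

0.5833


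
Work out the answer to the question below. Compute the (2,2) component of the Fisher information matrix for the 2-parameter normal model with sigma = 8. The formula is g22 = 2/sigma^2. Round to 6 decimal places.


For the 2-parameter normal family, the Fisher metric has:
  g11 = 1/sigma^2, g22 = 2/sigma^2.
sigma = 8, sigma^2 = 64.
g22 = 0.031250

0.031250


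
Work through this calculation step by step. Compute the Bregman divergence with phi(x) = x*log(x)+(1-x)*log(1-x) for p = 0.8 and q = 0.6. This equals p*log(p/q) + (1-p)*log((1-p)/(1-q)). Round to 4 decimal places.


Bregman divergence with negative entropy generator:
D = p*log(p/q) + (1-p)*log((1-p)/(1-q)).
p = 0.8, q = 0.6.
p*log(p/q) = 0.8*log(0.8/0.6) = 0.230146.
(1-p)*log((1-p)/(1-q)) = 0.2*log(0.2/0.4) = -0.138629.
D = 0.230146 + -0.138629 = 0.0915

0.0915


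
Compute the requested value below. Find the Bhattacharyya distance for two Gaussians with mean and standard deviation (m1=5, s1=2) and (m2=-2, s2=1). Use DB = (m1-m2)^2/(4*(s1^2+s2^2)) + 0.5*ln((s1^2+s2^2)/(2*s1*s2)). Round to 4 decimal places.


Bhattacharyya distance between two Gaussians:
DB = (m1-m2)^2/(4*(s1^2+s2^2)) + (1/2)*ln((s1^2+s2^2)/(2*s1*s2)).
(m1-m2)^2 = (7)^2 = 49.
s1^2+s2^2 = 4 + 1 = 5.
term1 = 49/20 = 2.45.
term2 = 0.5*ln(5/4.0) = 0.111572.
DB = 2.45 + 0.111572 = 2.5616

2.5616


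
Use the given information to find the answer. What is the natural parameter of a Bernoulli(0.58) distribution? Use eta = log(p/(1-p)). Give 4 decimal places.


Natural parameter for Bernoulli: eta = log(p/(1-p)).
p = 0.58, 1-p = 0.42.
p/(1-p) = 1.380952.
eta = log(1.380952) = 0.3228

0.3228


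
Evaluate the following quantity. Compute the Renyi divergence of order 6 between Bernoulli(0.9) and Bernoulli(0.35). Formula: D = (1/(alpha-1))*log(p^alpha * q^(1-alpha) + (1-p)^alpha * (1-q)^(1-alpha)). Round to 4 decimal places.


Renyi divergence of order alpha between Bernoulli distributions:
D = (1/(alpha-1))*log(p^alpha * q^(1-alpha) + (1-p)^alpha * (1-q)^(1-alpha)).
alpha = 6, p = 0.9, q = 0.35.
p^alpha * q^(1-alpha) = 0.9^6 * 0.35^-5 = 101.184697.
(1-p)^alpha * (1-q)^(1-alpha) = 0.1^6 * 0.65^-5 = 9e-06.
sum = 101.184697 + 9e-06 = 101.184705.
D = (1/5)*log(101.184705) = 0.9234

0.9234


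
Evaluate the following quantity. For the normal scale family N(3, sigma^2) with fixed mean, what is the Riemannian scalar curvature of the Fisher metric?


This family has a single free parameter, so its statistical manifold
is 1-dimensional. The Riemann curvature tensor of any 1-dimensional
Riemannian manifold vanishes identically, so R = 0.

0


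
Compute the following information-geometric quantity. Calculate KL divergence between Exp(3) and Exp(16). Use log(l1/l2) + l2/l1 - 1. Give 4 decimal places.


KL divergence for exponential family:
KL = log(l1/l2) + l2/l1 - 1.
log(3/16) = -1.673976.
16/3 = 5.333333.
KL = -1.673976 + 5.333333 - 1 = 2.6594

2.6594


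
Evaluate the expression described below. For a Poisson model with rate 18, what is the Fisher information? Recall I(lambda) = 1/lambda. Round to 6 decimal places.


Fisher information for Poisson: I(lambda) = 1/lambda.
lambda = 18.
I(lambda) = 1/18 = 0.055556

0.055556


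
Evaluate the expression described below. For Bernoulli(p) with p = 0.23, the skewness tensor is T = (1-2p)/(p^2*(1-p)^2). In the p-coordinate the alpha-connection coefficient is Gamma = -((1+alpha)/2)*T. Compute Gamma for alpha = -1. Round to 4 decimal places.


Skewness (Amari-Chentsov) tensor: T = (1-2p)/(p^2*(1-p)^2).
p = 0.23, 1-2p = 0.54, p^2 = 0.0529, (1-p)^2 = 0.5929.
T = 0.54/(0.0529 * 0.5929) = 17.216967.
In the p-coordinate, Gamma^(alpha) = Gamma^(0) - (alpha/2)*T with Gamma^(0) = (1/2)*g'(p) = -T/2,
so Gamma^(alpha) = -((1+alpha)/2)*T.
alpha = -1, -(1+alpha)/2 = 0.0.
Gamma = 0.0 * 17.216967 = 0.0000

0.0000


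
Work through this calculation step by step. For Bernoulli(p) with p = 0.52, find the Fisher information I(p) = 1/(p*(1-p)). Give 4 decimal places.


For Bernoulli(p), Fisher information is I(p) = 1/(p*(1-p)).
p = 0.52, 1-p = 0.48.
p*(1-p) = 0.2496.
I(p) = 1/0.2496 = 4.0064

4.0064


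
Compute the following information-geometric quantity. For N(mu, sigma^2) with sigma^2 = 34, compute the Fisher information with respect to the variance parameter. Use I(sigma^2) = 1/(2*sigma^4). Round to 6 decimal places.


Fisher information for variance: I(sigma^2) = 1/(2*sigma^4).
sigma^2 = 34, so sigma^4 = 1156.
I = 1/(2*1156) = 1/2312 = 0.000433

0.000433


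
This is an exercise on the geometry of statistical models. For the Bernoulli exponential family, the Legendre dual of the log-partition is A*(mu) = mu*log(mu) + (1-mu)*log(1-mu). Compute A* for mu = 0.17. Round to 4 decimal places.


Legendre transform for Bernoulli:
A*(mu) = mu*log(mu) + (1-mu)*log(1-mu).
mu = 0.17, 1-mu = 0.83.
mu*log(mu) = 0.17*log(0.17) = -0.301233.
(1-mu)*log(1-mu) = 0.83*log(0.83) = -0.154654.
A* = -0.301233 + -0.154654 = -0.4559

-0.4559


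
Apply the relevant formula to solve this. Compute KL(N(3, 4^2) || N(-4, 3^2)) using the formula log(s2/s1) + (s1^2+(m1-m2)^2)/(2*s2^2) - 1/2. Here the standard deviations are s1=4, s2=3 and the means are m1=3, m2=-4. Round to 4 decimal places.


KL divergence between normal distributions:
KL = log(s2/s1) + (s1^2 + (m1-m2)^2)/(2*s2^2) - 1/2.
log(3/4) = -0.287682.
(4^2 + (3--4)^2)/(2*3^2) = (16 + 49)/18 = 3.611111.
KL = -0.287682 + 3.611111 - 0.5 = 2.8234

2.8234
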